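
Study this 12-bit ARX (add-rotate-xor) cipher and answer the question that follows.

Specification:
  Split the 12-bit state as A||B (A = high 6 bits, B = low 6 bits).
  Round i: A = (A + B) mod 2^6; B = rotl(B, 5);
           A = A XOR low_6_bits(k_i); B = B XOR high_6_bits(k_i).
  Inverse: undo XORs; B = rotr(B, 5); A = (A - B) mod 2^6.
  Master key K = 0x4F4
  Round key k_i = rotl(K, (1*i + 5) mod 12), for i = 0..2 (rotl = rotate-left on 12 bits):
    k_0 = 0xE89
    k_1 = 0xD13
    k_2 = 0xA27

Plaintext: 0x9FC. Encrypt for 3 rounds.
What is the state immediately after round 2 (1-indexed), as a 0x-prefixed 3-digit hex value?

0x766

s_0 = plaintext = 0x9FC
s_1 = Round(s_0, k_0) = 0xAA4
s_2 = Round(s_1, k_1) = 0x766
s_3 = Round(s_2, k_2) = 0x93B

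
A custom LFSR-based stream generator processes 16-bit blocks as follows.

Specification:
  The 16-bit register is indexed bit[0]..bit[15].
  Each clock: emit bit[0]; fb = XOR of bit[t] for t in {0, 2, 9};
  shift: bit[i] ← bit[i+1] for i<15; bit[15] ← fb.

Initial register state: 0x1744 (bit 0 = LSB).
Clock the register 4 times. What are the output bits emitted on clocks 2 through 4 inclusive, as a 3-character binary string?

010

reg_0 = 0x1744
clock 1: out=0, reg = 0x0BA2
clock 2: out=0, reg = 0x85D1
clock 3: out=1, reg = 0xC2E8
clock 4: out=0, reg = 0xE174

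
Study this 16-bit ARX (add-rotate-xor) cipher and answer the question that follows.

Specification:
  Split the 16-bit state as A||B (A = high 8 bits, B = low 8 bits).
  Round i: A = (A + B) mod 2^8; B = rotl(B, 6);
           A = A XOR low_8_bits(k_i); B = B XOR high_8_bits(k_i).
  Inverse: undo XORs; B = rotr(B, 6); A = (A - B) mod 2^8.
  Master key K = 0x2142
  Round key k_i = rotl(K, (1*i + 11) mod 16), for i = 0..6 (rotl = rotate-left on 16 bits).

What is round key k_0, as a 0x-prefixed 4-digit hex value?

K = 0x2142
k_0 = rotl(K, (1*0+11) mod 16) = rotl(K, 11) = 0x110A

0x110A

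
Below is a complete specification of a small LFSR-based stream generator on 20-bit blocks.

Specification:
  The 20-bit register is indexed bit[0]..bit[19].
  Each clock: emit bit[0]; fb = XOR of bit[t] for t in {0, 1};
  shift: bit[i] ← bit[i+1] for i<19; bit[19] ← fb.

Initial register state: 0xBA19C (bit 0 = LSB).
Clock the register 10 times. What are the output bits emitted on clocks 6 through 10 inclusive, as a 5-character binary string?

00110

reg_0 = 0xBA19C
clock 1: out=0, reg = 0x5D0CE
clock 2: out=0, reg = 0xAE867
clock 3: out=1, reg = 0x57433
clock 4: out=1, reg = 0x2BA19
clock 5: out=1, reg = 0x95D0C
clock 6: out=0, reg = 0x4AE86
clock 7: out=0, reg = 0xA5743
clock 8: out=1, reg = 0x52BA1
clock 9: out=1, reg = 0xA95D0
clock 10: out=0, reg = 0x54AE8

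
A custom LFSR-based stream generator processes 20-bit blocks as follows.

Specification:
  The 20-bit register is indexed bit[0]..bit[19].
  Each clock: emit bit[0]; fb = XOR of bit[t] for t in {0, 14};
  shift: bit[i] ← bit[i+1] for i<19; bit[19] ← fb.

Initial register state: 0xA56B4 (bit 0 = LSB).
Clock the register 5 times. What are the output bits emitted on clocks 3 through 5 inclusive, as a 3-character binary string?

reg_0 = 0xA56B4
clock 1: out=0, reg = 0xD2B5A
clock 2: out=0, reg = 0x695AD
clock 3: out=1, reg = 0xB4AD6
clock 4: out=0, reg = 0xDA56B
clock 5: out=1, reg = 0xED2B5

101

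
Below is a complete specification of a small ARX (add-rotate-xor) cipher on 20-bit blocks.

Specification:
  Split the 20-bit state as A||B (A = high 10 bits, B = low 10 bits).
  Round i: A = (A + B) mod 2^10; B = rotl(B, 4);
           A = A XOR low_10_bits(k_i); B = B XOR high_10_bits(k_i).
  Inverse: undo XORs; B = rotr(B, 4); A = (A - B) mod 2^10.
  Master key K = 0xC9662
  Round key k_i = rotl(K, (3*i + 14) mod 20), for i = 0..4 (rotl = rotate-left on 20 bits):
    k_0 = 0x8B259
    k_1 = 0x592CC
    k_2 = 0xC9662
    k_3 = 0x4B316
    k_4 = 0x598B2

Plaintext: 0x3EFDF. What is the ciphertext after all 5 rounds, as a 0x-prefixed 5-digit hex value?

0x84707

s_0 = plaintext = 0x3EFDF
s_1 = Round(s_0, k_0) = 0xA0FD3
s_2 = Round(s_1, k_1) = 0x2685B
s_3 = Round(s_2, k_2) = 0xA5E94
s_4 = Round(s_3, k_3) = 0x8F466
s_5 = Round(s_4, k_4) = 0x84707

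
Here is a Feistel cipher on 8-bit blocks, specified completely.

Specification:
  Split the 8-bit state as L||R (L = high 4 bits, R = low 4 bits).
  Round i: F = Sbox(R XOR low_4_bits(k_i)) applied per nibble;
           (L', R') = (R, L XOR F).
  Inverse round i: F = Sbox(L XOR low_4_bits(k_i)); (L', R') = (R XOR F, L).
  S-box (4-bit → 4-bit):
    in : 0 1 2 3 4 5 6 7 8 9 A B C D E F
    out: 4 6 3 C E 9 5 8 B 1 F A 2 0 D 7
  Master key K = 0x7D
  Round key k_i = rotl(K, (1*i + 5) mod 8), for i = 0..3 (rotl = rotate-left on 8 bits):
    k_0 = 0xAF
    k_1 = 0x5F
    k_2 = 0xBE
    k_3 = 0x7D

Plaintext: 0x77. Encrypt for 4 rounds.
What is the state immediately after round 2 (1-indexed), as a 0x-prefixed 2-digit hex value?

0xCB

s_0 = plaintext = 0x77
s_1 = Round(s_0, k_0) = 0x7C
s_2 = Round(s_1, k_1) = 0xCB
s_3 = Round(s_2, k_2) = 0xB5
s_4 = Round(s_3, k_3) = 0x50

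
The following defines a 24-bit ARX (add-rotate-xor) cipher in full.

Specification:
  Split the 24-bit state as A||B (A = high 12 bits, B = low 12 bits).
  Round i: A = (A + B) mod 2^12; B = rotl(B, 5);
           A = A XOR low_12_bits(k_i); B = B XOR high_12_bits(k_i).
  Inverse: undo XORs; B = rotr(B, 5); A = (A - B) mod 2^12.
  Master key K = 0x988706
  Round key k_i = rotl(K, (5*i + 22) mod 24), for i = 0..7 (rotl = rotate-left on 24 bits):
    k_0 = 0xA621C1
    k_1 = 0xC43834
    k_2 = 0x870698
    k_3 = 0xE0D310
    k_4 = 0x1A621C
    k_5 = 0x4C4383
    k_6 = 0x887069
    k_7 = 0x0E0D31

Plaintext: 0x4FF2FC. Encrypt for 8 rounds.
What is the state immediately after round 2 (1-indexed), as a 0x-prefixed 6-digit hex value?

0x4150A8

s_0 = plaintext = 0x4FF2FC
s_1 = Round(s_0, k_0) = 0x63A5E7
s_2 = Round(s_1, k_1) = 0x4150A8
s_3 = Round(s_2, k_2) = 0x225D71
s_4 = Round(s_3, k_3) = 0xC86037
s_5 = Round(s_4, k_4) = 0xEA1746
s_6 = Round(s_5, k_5) = 0x664C0A
s_7 = Round(s_6, k_6) = 0x2079DF
s_8 = Round(s_7, k_7) = 0x6D7B13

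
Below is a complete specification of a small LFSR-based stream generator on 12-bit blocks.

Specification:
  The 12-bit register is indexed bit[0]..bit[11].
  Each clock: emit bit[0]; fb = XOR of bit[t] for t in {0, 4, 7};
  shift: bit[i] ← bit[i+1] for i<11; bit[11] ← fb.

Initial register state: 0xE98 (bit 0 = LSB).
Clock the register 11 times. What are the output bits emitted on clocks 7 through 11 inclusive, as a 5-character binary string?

reg_0 = 0xE98
clock 1: out=0, reg = 0x74C
clock 2: out=0, reg = 0x3A6
clock 3: out=0, reg = 0x9D3
clock 4: out=1, reg = 0xCE9
clock 5: out=1, reg = 0x674
clock 6: out=0, reg = 0xB3A
clock 7: out=0, reg = 0xD9D
clock 8: out=1, reg = 0xECE
clock 9: out=0, reg = 0xF67
clock 10: out=1, reg = 0xFB3
clock 11: out=1, reg = 0xFD9

01011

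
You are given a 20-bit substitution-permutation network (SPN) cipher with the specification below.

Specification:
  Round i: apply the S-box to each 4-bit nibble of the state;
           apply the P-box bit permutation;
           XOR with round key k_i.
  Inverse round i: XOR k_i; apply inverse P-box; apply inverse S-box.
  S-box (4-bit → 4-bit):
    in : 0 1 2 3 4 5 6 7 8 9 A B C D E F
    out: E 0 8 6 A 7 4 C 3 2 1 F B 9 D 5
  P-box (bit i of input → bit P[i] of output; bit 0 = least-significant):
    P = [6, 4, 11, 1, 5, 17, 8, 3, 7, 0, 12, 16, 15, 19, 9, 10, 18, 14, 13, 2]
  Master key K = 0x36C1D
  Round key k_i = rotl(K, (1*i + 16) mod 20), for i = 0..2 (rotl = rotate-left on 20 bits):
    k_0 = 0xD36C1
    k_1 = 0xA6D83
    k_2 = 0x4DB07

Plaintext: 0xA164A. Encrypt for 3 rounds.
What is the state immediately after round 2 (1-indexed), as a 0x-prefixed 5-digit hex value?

s_0 = plaintext = 0xA164A
s_1 = Round(s_0, k_0) = 0xB2689
s_2 = Round(s_1, k_1) = 0xC19B7
s_3 = Round(s_2, k_2) = 0x29228

0xC19B7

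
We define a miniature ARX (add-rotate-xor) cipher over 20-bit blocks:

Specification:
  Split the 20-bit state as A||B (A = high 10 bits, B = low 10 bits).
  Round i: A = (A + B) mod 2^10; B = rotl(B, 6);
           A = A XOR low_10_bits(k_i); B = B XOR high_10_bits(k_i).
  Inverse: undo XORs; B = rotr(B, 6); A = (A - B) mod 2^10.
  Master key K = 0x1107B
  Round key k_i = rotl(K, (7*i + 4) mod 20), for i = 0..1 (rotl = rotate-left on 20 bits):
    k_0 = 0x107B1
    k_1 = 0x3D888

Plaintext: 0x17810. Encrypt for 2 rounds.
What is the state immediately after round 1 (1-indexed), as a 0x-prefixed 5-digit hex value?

s_0 = plaintext = 0x17810
s_1 = Round(s_0, k_0) = 0xF7C40
s_2 = Round(s_1, k_1) = 0x25CF2

0xF7C40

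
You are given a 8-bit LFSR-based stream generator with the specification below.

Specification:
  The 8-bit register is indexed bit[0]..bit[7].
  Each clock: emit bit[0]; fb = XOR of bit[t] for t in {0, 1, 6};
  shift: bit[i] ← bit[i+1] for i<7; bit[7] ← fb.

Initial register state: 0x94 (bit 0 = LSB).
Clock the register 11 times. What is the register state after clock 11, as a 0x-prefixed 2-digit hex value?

reg_0 = 0x94
clock 1: out=0, reg = 0x4A
clock 2: out=0, reg = 0x25
clock 3: out=1, reg = 0x92
clock 4: out=0, reg = 0xC9
clock 5: out=1, reg = 0x64
clock 6: out=0, reg = 0xB2
clock 7: out=0, reg = 0xD9
clock 8: out=1, reg = 0x6C
clock 9: out=0, reg = 0xB6
clock 10: out=0, reg = 0xDB
clock 11: out=1, reg = 0xED

0xED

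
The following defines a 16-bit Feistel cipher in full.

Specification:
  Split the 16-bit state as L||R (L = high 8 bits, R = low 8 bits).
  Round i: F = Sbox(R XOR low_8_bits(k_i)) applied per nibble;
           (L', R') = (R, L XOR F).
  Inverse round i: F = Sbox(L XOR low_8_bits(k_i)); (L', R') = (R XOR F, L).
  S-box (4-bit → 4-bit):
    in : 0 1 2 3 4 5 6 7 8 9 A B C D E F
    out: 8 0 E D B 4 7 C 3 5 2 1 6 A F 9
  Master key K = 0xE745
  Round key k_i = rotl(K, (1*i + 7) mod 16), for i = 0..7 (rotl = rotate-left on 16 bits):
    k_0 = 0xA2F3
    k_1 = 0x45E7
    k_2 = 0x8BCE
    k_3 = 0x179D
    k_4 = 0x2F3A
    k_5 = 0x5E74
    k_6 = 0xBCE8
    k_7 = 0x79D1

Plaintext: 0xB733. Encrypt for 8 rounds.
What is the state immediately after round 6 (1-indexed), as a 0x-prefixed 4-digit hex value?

s_0 = plaintext = 0xB733
s_1 = Round(s_0, k_0) = 0x33DF
s_2 = Round(s_1, k_1) = 0xDFE0
s_3 = Round(s_2, k_2) = 0xE030
s_4 = Round(s_3, k_3) = 0x30CA
s_5 = Round(s_4, k_4) = 0xCAA8
s_6 = Round(s_5, k_5) = 0xA86C
s_7 = Round(s_6, k_6) = 0x6C93
s_8 = Round(s_7, k_7) = 0x93D2

0xA86C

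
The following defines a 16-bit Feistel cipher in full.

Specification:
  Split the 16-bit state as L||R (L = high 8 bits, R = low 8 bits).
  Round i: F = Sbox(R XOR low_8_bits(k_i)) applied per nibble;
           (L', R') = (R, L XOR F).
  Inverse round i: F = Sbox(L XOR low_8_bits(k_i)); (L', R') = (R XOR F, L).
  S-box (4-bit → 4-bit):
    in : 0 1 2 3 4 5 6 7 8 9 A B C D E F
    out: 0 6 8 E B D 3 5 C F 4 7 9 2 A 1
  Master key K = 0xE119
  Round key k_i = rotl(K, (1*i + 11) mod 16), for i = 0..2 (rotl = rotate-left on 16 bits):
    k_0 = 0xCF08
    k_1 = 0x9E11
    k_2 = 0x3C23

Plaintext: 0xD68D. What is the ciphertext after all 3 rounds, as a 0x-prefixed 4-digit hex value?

0x895F

s_0 = plaintext = 0xD68D
s_1 = Round(s_0, k_0) = 0x8D1B
s_2 = Round(s_1, k_1) = 0x1B89
s_3 = Round(s_2, k_2) = 0x895F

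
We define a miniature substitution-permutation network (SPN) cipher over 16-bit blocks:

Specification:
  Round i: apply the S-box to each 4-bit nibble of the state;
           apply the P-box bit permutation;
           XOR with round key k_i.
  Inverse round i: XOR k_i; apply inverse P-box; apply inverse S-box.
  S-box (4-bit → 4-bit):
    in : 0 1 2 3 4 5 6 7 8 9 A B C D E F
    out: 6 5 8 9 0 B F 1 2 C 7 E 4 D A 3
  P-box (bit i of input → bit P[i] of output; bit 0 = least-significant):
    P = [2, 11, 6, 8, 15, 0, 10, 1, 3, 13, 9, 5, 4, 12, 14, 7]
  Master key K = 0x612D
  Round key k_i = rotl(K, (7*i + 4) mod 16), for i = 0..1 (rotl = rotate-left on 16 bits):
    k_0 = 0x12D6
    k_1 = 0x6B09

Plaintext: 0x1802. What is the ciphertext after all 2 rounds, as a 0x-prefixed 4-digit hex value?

s_0 = plaintext = 0x1802
s_1 = Round(s_0, k_0) = 0x77C7
s_2 = Round(s_1, k_1) = 0x6F15

0x6F15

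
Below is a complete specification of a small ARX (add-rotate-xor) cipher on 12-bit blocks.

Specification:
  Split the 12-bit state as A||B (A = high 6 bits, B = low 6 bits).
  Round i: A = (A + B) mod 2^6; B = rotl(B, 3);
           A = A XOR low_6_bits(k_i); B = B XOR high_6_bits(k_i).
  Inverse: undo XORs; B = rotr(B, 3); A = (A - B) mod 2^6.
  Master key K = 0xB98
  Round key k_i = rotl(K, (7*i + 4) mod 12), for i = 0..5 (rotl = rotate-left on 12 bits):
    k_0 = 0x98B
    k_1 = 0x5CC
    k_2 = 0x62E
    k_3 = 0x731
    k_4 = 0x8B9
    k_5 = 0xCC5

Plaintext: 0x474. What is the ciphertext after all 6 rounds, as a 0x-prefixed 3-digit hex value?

s_0 = plaintext = 0x474
s_1 = Round(s_0, k_0) = 0x380
s_2 = Round(s_1, k_1) = 0x097
s_3 = Round(s_2, k_2) = 0xDE2
s_4 = Round(s_3, k_3) = 0xA08
s_5 = Round(s_4, k_4) = 0x263
s_6 = Round(s_5, k_5) = 0xA6F

0xA6F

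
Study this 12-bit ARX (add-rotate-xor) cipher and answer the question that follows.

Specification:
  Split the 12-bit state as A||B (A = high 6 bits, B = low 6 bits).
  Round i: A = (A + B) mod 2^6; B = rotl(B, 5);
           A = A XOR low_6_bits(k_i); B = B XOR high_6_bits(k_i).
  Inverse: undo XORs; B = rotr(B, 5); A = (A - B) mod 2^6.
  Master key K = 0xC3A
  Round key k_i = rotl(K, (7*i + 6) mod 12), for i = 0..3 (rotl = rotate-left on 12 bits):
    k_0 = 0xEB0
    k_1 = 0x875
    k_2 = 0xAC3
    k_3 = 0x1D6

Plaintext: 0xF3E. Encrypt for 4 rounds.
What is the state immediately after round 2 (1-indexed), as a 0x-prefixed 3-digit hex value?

s_0 = plaintext = 0xF3E
s_1 = Round(s_0, k_0) = 0x2A5
s_2 = Round(s_1, k_1) = 0x693
s_3 = Round(s_2, k_2) = 0xB82
s_4 = Round(s_3, k_3) = 0x986

0x693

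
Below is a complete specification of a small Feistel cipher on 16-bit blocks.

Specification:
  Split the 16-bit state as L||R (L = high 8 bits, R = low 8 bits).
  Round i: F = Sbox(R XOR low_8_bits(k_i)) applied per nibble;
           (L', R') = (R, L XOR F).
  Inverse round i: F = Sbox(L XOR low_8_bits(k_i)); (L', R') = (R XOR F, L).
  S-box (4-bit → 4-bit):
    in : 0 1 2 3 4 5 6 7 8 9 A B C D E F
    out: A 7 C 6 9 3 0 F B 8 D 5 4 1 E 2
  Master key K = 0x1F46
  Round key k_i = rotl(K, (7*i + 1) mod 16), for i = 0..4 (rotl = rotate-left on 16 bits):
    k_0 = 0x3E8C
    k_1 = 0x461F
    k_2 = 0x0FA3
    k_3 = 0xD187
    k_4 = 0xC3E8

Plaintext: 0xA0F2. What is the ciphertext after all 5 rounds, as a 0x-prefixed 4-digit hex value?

0xEDBD

s_0 = plaintext = 0xA0F2
s_1 = Round(s_0, k_0) = 0xF25E
s_2 = Round(s_1, k_1) = 0x5E65
s_3 = Round(s_2, k_2) = 0x651E
s_4 = Round(s_3, k_3) = 0x1EED
s_5 = Round(s_4, k_4) = 0xEDBD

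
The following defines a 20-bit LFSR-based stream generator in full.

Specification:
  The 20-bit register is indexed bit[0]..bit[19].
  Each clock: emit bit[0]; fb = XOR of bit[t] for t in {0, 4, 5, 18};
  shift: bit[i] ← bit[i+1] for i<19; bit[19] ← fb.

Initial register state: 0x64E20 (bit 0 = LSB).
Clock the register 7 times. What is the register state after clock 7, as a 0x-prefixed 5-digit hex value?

reg_0 = 0x64E20
clock 1: out=0, reg = 0x32710
clock 2: out=0, reg = 0x99388
clock 3: out=0, reg = 0x4C9C4
clock 4: out=0, reg = 0xA64E2
clock 5: out=0, reg = 0xD3271
clock 6: out=1, reg = 0x69938
clock 7: out=0, reg = 0xB4C9C

0xB4C9C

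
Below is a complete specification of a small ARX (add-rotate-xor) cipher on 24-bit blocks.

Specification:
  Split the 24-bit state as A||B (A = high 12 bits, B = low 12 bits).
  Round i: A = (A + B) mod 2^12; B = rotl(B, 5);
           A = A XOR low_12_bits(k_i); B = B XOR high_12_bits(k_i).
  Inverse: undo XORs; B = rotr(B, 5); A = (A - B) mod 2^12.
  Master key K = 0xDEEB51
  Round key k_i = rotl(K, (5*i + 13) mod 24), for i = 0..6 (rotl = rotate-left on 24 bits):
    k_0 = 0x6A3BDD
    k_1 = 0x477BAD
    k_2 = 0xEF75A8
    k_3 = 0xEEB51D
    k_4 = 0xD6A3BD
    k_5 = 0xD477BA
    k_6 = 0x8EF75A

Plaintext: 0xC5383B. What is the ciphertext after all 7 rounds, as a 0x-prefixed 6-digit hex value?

s_0 = plaintext = 0xC5383B
s_1 = Round(s_0, k_0) = 0xF531D3
s_2 = Round(s_1, k_1) = 0xA8BE14
s_3 = Round(s_2, k_2) = 0xD37C6B
s_4 = Round(s_3, k_3) = 0xCBF393
s_5 = Round(s_4, k_4) = 0x3EFF0D
s_6 = Round(s_5, k_5) = 0x546CF9
s_7 = Round(s_6, k_6) = 0x5657D6

0x5657D6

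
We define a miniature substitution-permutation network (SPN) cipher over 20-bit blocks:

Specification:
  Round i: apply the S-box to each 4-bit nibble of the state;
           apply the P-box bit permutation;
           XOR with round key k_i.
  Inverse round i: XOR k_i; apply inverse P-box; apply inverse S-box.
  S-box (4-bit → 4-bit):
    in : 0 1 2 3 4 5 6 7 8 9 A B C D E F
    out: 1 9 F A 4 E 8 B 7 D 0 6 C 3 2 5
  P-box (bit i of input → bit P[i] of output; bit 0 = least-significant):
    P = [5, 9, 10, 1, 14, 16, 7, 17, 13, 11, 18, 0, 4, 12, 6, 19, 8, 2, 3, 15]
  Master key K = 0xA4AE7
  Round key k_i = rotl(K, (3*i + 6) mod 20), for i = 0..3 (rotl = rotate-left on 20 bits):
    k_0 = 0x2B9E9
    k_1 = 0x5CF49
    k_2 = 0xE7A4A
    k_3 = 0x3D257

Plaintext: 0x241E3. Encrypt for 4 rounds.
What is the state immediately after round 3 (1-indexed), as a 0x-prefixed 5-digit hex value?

s_0 = plaintext = 0x241E3
s_1 = Round(s_0, k_0) = 0x31AA6
s_2 = Round(s_1, k_1) = 0xD4F5F
s_3 = Round(s_2, k_2) = 0x95FAE
s_4 = Round(s_3, k_3) = 0xF611F

0x95FAE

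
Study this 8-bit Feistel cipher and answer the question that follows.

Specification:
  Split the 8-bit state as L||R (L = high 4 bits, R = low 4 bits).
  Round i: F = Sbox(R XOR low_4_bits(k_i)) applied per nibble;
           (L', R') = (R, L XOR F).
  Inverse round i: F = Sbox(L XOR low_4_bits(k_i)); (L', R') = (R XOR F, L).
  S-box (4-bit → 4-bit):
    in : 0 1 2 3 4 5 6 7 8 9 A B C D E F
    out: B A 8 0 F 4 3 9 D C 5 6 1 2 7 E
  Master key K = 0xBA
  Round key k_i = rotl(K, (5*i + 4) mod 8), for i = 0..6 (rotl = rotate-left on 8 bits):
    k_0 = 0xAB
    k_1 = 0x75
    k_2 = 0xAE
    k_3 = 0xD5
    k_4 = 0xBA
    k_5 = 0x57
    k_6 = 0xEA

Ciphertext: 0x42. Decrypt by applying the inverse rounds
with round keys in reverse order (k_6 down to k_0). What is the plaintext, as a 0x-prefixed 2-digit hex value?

s_0 = ciphertext = 0x42
s_1 = InvRound(s_0, k_6) = 0x54
s_2 = InvRound(s_1, k_5) = 0xC5
s_3 = InvRound(s_2, k_4) = 0x6C
s_4 = InvRound(s_3, k_3) = 0xC6
s_5 = InvRound(s_4, k_2) = 0xEC
s_6 = InvRound(s_5, k_1) = 0xAE
s_7 = InvRound(s_6, k_0) = 0x4A

0x4A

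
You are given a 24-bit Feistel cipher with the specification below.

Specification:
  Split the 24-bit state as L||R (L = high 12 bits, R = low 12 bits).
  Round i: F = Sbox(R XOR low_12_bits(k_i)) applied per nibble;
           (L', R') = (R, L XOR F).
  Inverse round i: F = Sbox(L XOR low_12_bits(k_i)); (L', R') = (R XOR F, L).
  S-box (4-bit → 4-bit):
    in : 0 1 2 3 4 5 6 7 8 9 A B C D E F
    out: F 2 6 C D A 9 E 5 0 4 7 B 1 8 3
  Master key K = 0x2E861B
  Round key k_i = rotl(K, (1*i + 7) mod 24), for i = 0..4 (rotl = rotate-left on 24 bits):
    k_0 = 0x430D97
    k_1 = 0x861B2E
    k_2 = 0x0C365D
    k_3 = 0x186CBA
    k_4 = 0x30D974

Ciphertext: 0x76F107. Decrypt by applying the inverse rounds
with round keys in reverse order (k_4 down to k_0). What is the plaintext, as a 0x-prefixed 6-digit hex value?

s_0 = ciphertext = 0x76F107
s_1 = InvRound(s_0, k_4) = 0x92076F
s_2 = InvRound(s_1, k_3) = 0xD6B920
s_3 = InvRound(s_2, k_2) = 0xEE9D6B
s_4 = InvRound(s_3, k_1) = 0x7D5EE9
s_5 = InvRound(s_4, k_0) = 0xA3F7D5

0xA3F7D5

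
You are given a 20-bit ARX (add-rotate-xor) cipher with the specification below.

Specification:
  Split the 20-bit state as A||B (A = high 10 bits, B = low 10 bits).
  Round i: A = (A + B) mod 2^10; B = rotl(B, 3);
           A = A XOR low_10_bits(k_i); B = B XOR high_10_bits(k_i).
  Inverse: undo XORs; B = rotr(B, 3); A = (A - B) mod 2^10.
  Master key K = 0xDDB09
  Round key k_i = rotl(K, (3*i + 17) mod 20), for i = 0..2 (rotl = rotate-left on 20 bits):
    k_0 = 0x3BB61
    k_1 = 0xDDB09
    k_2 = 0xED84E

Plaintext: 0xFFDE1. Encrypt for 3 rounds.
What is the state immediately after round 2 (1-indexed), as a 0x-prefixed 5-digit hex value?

s_0 = plaintext = 0xFFDE1
s_1 = Round(s_0, k_0) = 0xA07E5
s_2 = Round(s_1, k_1) = 0x5BC59
s_3 = Round(s_2, k_2) = 0x6197E

0x5BC59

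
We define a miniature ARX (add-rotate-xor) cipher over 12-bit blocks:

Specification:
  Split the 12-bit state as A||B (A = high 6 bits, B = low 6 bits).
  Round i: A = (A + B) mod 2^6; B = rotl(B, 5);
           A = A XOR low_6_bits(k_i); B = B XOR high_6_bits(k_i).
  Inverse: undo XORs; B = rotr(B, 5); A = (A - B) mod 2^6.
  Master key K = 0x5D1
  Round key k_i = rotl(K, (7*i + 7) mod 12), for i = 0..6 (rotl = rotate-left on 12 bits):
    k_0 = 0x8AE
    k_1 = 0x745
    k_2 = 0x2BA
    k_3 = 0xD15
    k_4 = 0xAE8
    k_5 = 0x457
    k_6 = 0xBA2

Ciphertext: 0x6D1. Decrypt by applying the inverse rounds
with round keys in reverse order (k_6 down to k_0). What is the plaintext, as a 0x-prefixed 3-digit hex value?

s_0 = ciphertext = 0x6D1
s_1 = InvRound(s_0, k_6) = 0xEBF
s_2 = InvRound(s_1, k_5) = 0x41D
s_3 = InvRound(s_2, k_4) = 0x2ED
s_4 = InvRound(s_3, k_3) = 0xB32
s_5 = InvRound(s_4, k_2) = 0x971
s_6 = InvRound(s_5, k_1) = 0x1D9
s_7 = InvRound(s_6, k_0) = 0xCB7

0xCB7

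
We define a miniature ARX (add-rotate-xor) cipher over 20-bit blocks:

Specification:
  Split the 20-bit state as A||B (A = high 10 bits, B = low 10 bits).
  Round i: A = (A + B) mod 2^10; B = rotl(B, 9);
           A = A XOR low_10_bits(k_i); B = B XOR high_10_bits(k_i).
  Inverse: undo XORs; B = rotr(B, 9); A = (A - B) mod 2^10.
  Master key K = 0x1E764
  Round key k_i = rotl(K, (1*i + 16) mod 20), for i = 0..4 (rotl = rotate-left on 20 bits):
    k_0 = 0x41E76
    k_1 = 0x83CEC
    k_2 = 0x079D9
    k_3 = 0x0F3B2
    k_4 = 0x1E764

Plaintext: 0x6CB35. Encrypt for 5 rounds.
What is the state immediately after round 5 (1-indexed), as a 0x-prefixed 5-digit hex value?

s_0 = plaintext = 0x6CB35
s_1 = Round(s_0, k_0) = 0xA469D
s_2 = Round(s_1, k_1) = 0x70941
s_3 = Round(s_2, k_2) = 0xB6ABE
s_4 = Round(s_3, k_3) = 0x8A963
s_5 = Round(s_4, k_4) = 0x3A6C8

0x3A6C8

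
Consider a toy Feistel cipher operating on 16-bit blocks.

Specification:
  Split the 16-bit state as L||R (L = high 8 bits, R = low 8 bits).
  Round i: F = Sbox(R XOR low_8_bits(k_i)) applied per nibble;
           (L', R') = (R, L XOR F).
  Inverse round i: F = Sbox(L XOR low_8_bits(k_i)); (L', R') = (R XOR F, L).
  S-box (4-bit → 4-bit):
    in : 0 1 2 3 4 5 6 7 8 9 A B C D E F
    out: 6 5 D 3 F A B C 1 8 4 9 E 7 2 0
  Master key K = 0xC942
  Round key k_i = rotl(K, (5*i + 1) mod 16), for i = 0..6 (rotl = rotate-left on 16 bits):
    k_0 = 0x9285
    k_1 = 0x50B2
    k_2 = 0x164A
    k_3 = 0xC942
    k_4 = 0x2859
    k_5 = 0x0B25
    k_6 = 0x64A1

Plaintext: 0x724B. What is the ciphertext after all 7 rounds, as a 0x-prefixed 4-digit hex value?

s_0 = plaintext = 0x724B
s_1 = Round(s_0, k_0) = 0x4B90
s_2 = Round(s_1, k_1) = 0x9096
s_3 = Round(s_2, k_2) = 0x96EE
s_4 = Round(s_3, k_3) = 0xEED8
s_5 = Round(s_4, k_4) = 0xD8FB
s_6 = Round(s_5, k_5) = 0xFBAA
s_7 = Round(s_6, k_6) = 0xAA92

0xAA92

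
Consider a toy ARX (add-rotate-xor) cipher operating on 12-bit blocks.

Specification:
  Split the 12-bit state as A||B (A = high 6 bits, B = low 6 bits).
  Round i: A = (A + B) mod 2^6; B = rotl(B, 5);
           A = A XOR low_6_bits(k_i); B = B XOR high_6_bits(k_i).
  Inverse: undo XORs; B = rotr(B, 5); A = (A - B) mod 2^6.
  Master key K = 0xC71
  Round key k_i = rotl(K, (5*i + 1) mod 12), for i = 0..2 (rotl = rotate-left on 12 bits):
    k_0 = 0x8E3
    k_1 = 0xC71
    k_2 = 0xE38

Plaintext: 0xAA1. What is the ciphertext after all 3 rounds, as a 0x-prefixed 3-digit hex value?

0x6B4

s_0 = plaintext = 0xAA1
s_1 = Round(s_0, k_0) = 0xA13
s_2 = Round(s_1, k_1) = 0x298
s_3 = Round(s_2, k_2) = 0x6B4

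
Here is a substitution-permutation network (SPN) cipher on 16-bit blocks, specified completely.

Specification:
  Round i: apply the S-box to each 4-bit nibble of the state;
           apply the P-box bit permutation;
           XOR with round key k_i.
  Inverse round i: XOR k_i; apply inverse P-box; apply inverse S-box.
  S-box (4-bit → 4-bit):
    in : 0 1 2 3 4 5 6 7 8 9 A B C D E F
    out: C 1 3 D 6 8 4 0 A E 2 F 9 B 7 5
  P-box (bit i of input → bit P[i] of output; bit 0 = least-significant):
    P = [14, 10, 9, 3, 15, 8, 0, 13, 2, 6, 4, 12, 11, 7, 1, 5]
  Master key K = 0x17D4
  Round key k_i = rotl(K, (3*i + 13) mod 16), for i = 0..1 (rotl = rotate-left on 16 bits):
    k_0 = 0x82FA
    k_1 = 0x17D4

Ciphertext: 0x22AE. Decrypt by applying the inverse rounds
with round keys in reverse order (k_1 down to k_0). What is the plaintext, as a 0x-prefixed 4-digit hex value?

0x3426

s_0 = ciphertext = 0x22AE
s_1 = InvRound(s_0, k_1) = 0x0988
s_2 = InvRound(s_1, k_0) = 0x3426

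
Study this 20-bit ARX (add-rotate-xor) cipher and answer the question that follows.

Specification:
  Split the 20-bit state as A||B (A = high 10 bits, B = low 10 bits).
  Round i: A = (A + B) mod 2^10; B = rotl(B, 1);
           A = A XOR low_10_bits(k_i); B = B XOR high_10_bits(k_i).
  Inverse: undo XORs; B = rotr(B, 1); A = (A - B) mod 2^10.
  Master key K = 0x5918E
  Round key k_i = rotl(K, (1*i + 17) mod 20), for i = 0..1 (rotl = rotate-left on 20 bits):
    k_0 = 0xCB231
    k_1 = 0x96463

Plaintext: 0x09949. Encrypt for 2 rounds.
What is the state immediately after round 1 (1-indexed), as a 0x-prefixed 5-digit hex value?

s_0 = plaintext = 0x09949
s_1 = Round(s_0, k_0) = 0xD79BE
s_2 = Round(s_1, k_1) = 0x5FD25

0xD79BE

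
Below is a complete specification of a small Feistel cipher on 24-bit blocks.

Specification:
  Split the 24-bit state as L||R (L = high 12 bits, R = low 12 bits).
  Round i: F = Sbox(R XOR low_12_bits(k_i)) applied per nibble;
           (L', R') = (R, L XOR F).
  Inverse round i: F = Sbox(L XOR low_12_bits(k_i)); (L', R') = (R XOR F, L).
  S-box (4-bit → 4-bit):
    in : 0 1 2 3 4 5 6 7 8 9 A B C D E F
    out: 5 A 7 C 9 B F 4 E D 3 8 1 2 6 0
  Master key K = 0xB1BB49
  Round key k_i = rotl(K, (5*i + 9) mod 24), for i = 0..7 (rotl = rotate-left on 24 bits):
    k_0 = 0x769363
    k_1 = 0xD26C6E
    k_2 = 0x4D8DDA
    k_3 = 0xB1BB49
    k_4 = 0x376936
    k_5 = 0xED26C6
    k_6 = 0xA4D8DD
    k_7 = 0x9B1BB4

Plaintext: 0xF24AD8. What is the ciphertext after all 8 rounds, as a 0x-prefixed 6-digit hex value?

0xC618B8

s_0 = plaintext = 0xF24AD8
s_1 = Round(s_0, k_0) = 0xAD82AC
s_2 = Round(s_1, k_1) = 0x2ACCCF
s_3 = Round(s_2, k_2) = 0xCCF807
s_4 = Round(s_3, k_3) = 0x807059
s_5 = Round(s_4, k_4) = 0x0595F7
s_6 = Round(s_5, k_5) = 0x5F7C93
s_7 = Round(s_6, k_6) = 0xC93C61
s_8 = Round(s_7, k_7) = 0xC618B8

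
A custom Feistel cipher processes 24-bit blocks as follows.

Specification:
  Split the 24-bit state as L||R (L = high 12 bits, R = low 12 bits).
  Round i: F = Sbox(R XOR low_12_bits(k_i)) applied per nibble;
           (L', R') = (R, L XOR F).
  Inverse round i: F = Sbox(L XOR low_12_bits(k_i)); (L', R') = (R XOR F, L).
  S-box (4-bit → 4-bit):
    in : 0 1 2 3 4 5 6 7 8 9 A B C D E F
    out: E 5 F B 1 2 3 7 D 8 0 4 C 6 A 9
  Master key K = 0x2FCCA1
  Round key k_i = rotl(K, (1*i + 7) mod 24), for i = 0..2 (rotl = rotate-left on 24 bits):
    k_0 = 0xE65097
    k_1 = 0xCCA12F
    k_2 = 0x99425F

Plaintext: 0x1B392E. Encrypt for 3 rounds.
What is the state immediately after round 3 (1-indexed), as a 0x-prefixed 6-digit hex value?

s_0 = plaintext = 0x1B392E
s_1 = Round(s_0, k_0) = 0x92E9FB
s_2 = Round(s_1, k_1) = 0x9FB44F
s_3 = Round(s_2, k_2) = 0x44FAA5

0x44FAA5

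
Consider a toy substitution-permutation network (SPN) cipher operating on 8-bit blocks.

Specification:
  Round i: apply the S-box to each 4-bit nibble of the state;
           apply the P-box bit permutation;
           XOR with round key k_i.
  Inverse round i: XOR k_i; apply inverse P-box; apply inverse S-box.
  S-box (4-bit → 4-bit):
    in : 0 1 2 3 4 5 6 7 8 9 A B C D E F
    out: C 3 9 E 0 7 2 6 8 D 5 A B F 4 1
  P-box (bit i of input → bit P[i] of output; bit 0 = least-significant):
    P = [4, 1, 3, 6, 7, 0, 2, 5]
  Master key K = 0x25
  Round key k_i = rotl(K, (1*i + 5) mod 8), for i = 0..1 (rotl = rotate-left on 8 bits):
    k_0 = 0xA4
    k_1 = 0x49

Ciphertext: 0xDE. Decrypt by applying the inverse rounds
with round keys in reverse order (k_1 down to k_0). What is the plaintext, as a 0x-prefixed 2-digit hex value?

0xD2

s_0 = ciphertext = 0xDE
s_1 = InvRound(s_0, k_1) = 0x51
s_2 = InvRound(s_1, k_0) = 0xD2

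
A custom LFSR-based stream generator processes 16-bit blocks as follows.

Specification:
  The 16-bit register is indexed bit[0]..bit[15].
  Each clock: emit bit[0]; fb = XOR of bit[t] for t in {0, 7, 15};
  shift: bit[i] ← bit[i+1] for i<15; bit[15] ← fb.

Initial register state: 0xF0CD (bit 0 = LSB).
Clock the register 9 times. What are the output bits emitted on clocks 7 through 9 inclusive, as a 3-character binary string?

reg_0 = 0xF0CD
clock 1: out=1, reg = 0xF866
clock 2: out=0, reg = 0xFC33
clock 3: out=1, reg = 0x7E19
clock 4: out=1, reg = 0xBF0C
clock 5: out=0, reg = 0xDF86
clock 6: out=0, reg = 0x6FC3
clock 7: out=1, reg = 0x37E1
clock 8: out=1, reg = 0x1BF0
clock 9: out=0, reg = 0x8DF8

110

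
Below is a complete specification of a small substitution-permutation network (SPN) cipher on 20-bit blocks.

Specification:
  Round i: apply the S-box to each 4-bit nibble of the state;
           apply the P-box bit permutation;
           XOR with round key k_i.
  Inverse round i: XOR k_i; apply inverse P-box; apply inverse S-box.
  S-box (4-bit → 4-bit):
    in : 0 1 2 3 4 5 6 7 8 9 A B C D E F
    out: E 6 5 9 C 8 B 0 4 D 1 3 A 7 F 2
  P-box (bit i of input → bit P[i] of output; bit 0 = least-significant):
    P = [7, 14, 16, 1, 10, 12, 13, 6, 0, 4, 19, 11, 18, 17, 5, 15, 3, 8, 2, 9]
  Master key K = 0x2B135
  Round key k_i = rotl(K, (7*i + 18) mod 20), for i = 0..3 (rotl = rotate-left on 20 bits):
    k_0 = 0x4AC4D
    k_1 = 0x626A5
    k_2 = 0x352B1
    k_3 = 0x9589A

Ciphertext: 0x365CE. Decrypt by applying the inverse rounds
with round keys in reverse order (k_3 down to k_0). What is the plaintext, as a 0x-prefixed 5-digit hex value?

0x1C484

s_0 = ciphertext = 0x365CE
s_1 = InvRound(s_0, k_3) = 0x1F0E7
s_2 = InvRound(s_1, k_2) = 0x4CF45
s_3 = InvRound(s_2, k_1) = 0xF054B
s_4 = InvRound(s_3, k_0) = 0x1C484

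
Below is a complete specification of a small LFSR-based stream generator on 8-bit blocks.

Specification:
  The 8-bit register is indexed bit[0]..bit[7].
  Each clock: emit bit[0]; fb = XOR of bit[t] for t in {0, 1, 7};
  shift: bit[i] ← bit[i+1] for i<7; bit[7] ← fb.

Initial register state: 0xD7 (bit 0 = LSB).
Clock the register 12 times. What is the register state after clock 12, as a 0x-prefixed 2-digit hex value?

0x5E

reg_0 = 0xD7
clock 1: out=1, reg = 0xEB
clock 2: out=1, reg = 0xF5
clock 3: out=1, reg = 0x7A
clock 4: out=0, reg = 0xBD
clock 5: out=1, reg = 0x5E
clock 6: out=0, reg = 0xAF
clock 7: out=1, reg = 0xD7
clock 8: out=1, reg = 0xEB
clock 9: out=1, reg = 0xF5
clock 10: out=1, reg = 0x7A
clock 11: out=0, reg = 0xBD
clock 12: out=1, reg = 0x5E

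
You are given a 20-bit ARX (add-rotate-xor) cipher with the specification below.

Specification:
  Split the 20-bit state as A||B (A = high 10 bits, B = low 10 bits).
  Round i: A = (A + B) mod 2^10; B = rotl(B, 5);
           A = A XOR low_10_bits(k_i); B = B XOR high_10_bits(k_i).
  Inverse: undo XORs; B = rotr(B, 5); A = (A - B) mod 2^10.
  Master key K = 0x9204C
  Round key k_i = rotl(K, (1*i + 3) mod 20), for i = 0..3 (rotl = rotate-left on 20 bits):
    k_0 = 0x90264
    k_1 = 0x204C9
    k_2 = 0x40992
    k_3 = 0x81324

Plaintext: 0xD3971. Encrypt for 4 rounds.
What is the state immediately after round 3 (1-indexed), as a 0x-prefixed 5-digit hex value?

0x38D4D

s_0 = plaintext = 0xD3971
s_1 = Round(s_0, k_0) = 0xB6C6B
s_2 = Round(s_1, k_1) = 0xE3DE2
s_3 = Round(s_2, k_2) = 0x38D4D
s_4 = Round(s_3, k_3) = 0x453AE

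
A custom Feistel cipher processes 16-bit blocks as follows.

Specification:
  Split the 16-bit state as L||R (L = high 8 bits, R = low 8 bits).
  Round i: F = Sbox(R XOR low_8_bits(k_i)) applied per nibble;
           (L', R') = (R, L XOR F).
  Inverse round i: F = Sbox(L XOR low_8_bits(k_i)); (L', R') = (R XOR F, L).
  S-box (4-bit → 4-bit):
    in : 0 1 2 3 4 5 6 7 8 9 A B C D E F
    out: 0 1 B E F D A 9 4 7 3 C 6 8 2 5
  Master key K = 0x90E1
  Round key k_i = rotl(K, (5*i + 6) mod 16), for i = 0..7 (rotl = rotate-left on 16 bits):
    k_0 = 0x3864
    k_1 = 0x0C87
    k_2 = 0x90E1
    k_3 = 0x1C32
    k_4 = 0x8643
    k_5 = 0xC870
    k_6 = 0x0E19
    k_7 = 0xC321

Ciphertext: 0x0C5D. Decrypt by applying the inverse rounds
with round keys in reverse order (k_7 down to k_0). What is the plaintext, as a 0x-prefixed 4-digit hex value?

s_0 = ciphertext = 0x0C5D
s_1 = InvRound(s_0, k_7) = 0xE50C
s_2 = InvRound(s_1, k_6) = 0x5AE5
s_3 = InvRound(s_2, k_5) = 0x565A
s_4 = InvRound(s_3, k_4) = 0x4756
s_5 = InvRound(s_4, k_3) = 0xCB47
s_6 = InvRound(s_5, k_2) = 0xF4CB
s_7 = InvRound(s_6, k_1) = 0x55F4
s_8 = InvRound(s_7, k_0) = 0x1555

0x1555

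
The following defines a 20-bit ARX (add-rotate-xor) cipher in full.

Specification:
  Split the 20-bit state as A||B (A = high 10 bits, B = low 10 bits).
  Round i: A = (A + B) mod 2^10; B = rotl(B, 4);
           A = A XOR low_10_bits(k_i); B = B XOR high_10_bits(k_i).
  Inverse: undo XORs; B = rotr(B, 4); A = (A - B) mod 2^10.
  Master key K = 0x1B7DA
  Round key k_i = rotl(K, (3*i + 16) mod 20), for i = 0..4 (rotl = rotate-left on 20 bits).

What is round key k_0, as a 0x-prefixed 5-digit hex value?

K = 0x1B7DA
k_0 = rotl(K, (3*0+16) mod 20) = rotl(K, 16) = 0xA1B7D

0xA1B7D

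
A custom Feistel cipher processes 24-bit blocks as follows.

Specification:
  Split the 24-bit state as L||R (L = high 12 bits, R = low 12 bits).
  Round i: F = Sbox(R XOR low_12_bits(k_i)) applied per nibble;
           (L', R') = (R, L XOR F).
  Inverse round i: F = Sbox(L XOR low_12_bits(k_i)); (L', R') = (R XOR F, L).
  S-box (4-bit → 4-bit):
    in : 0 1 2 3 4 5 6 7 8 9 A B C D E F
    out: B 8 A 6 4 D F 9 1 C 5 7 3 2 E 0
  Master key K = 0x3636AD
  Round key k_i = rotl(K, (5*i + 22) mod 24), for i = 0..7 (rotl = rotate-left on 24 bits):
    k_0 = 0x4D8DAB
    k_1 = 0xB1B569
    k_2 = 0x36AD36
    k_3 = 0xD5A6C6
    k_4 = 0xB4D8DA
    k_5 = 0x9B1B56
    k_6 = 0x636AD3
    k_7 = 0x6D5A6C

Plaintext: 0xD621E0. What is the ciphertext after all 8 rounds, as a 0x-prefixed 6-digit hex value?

0x748760

s_0 = plaintext = 0xD621E0
s_1 = Round(s_0, k_0) = 0x1E0E25
s_2 = Round(s_1, k_1) = 0xE256A3
s_3 = Round(s_2, k_2) = 0x6A39E8
s_4 = Round(s_3, k_3) = 0x9E860D
s_5 = Round(s_4, k_4) = 0x60D7C1
s_6 = Round(s_5, k_5) = 0x7C15C4
s_7 = Round(s_6, k_6) = 0x5C4748
s_8 = Round(s_7, k_7) = 0x748760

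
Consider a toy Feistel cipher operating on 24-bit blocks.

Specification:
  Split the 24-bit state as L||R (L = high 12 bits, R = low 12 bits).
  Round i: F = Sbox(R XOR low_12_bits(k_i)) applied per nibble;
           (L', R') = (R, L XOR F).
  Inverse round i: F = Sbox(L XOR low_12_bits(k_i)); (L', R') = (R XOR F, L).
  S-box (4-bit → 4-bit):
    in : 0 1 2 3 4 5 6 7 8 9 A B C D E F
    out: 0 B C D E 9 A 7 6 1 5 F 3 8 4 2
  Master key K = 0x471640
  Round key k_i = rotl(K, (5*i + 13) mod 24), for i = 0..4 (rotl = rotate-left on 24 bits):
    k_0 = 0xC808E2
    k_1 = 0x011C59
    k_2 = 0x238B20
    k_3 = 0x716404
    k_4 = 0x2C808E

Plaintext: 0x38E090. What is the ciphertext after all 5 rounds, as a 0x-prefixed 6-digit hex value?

0xF31242

s_0 = plaintext = 0x38E090
s_1 = Round(s_0, k_0) = 0x0905F2
s_2 = Round(s_1, k_1) = 0x5F21CF
s_3 = Round(s_2, k_2) = 0x1CF0B0
s_4 = Round(s_3, k_3) = 0x0B0F31
s_5 = Round(s_4, k_4) = 0xF31242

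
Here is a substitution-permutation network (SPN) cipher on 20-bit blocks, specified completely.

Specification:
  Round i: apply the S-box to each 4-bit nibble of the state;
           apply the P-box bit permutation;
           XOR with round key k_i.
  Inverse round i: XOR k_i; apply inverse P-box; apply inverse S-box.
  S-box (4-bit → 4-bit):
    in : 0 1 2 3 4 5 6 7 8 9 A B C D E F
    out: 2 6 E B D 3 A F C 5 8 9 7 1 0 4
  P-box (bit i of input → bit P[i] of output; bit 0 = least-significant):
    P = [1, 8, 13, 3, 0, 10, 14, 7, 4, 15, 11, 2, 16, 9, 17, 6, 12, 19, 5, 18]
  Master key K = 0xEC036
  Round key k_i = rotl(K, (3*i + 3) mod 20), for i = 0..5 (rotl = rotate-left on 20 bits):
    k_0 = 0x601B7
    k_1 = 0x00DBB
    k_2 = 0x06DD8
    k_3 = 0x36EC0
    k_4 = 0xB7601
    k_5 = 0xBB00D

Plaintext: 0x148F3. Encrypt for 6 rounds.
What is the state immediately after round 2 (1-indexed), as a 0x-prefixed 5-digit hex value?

0x335FC

s_0 = plaintext = 0x148F3
s_1 = Round(s_0, k_0) = 0xD48D9
s_2 = Round(s_1, k_1) = 0x335FC
s_3 = Round(s_2, k_2) = 0xD9E8A
s_4 = Round(s_3, k_3) = 0x03E48
s_5 = Round(s_4, k_4) = 0x214C8
s_6 = Round(s_5, k_5) = 0x5DE30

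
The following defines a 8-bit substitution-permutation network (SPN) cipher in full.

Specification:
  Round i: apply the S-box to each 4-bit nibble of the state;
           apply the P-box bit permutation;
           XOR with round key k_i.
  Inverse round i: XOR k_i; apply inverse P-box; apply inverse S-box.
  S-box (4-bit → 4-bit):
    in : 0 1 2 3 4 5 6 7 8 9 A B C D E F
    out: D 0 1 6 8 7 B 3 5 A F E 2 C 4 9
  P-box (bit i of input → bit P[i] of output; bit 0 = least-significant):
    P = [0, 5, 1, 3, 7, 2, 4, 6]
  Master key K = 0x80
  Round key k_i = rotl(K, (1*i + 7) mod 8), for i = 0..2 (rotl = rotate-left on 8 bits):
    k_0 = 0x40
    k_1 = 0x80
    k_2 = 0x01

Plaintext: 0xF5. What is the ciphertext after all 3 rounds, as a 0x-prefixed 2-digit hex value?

0xAC

s_0 = plaintext = 0xF5
s_1 = Round(s_0, k_0) = 0xA3
s_2 = Round(s_1, k_1) = 0x76
s_3 = Round(s_2, k_2) = 0xAC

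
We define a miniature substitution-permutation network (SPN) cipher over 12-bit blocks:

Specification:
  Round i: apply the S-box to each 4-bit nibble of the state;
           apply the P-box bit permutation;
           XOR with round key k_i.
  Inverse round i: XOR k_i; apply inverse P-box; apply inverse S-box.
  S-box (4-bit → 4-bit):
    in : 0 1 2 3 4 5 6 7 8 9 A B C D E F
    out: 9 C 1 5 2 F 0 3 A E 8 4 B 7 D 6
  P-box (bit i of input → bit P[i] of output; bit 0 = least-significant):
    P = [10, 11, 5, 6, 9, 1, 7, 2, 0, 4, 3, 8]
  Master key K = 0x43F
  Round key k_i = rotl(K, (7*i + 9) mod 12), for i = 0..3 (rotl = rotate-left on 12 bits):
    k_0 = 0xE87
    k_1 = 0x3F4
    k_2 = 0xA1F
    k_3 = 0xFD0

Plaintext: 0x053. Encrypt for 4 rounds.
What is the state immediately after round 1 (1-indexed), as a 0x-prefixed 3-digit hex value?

0x920

s_0 = plaintext = 0x053
s_1 = Round(s_0, k_0) = 0x920
s_2 = Round(s_1, k_1) = 0x4AC
s_3 = Round(s_2, k_2) = 0x64B
s_4 = Round(s_3, k_3) = 0xFF2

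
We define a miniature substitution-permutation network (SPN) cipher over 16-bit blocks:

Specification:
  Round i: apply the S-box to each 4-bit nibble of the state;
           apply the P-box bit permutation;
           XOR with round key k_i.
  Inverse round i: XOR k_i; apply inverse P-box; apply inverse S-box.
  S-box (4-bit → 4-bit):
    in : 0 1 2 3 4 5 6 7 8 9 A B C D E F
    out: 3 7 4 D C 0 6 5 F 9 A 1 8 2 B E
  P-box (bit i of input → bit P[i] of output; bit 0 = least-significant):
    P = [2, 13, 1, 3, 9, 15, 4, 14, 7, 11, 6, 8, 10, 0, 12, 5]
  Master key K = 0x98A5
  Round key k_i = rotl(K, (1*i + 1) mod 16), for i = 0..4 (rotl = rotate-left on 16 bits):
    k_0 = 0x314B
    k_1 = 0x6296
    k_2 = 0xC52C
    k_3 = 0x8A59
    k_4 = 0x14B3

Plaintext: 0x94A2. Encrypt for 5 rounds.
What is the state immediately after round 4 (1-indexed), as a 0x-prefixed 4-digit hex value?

0x7C16

s_0 = plaintext = 0x94A2
s_1 = Round(s_0, k_0) = 0xF429
s_2 = Round(s_1, k_1) = 0x73EB
s_3 = Round(s_2, k_2) = 0x12E8
s_4 = Round(s_3, k_3) = 0x7C16
s_5 = Round(s_4, k_4) = 0xA3A1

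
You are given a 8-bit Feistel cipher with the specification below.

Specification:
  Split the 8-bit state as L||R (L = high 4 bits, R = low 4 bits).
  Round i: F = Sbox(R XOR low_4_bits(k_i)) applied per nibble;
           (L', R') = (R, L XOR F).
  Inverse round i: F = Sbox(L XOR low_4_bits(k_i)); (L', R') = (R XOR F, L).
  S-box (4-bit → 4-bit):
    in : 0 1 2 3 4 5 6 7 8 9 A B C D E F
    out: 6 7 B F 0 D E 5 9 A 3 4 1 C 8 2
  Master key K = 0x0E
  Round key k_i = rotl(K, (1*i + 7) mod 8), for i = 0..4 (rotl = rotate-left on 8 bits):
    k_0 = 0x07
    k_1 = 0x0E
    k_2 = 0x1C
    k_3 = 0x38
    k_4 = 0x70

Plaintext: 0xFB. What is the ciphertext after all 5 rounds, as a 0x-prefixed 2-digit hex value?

s_0 = plaintext = 0xFB
s_1 = Round(s_0, k_0) = 0xBE
s_2 = Round(s_1, k_1) = 0xED
s_3 = Round(s_2, k_2) = 0xD9
s_4 = Round(s_3, k_3) = 0x9A
s_5 = Round(s_4, k_4) = 0xAA

0xAA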